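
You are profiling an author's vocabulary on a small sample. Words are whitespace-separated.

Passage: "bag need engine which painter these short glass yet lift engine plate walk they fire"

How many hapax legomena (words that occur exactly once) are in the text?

13

Frequencies: engine:2, bag:1, need:1, which:1, painter:1, these:1, short:1, glass:1, yet:1, lift:1, plate:1, walk:1, they:1, fire:1
Hapax (freq=1): bag, fire, glass, lift, need, painter, plate, short, these, they, walk, which, yet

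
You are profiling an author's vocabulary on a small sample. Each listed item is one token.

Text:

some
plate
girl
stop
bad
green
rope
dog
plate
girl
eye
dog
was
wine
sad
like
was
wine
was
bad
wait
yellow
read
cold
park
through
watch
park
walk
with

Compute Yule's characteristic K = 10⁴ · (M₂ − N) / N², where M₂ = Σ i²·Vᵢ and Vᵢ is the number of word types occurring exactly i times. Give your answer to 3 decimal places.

Frequencies: was:3, plate:2, girl:2, bad:2, dog:2, wine:2, park:2, some:1, stop:1, green:1, rope:1, eye:1, sad:1, like:1, wait:1, yellow:1, read:1, cold:1, through:1, watch:1, … (2 more, each freq 1)
N = 30. Frequency spectrum: V_1=15, V_2=6, V_3=1
M₂ = 1²·15 + 2²·6 + 3²·1 = 48
K = 10000 × (48 − 30) / 30² = 200.000

200.000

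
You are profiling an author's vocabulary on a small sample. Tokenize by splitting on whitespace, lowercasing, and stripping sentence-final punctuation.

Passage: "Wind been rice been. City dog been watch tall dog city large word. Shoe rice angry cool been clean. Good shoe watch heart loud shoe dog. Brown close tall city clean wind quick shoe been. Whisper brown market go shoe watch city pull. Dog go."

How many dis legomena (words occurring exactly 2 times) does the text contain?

Frequencies: been:5, shoe:5, city:4, dog:4, watch:3, wind:2, rice:2, tall:2, clean:2, brown:2, go:2, large:1, word:1, angry:1, cool:1, good:1, heart:1, loud:1, close:1, quick:1, … (3 more, each freq 1)
Words with frequency 2: brown, clean, go, rice, tall, wind

6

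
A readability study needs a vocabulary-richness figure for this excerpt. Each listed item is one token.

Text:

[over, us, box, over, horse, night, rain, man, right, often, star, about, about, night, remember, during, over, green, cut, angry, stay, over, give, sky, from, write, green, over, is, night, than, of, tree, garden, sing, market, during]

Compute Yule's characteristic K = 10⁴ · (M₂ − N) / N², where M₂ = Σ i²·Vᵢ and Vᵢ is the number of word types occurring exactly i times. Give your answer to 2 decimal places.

Frequencies: over:5, night:3, about:2, during:2, green:2, us:1, box:1, horse:1, rain:1, man:1, right:1, often:1, star:1, remember:1, cut:1, angry:1, stay:1, give:1, sky:1, from:1, … (8 more, each freq 1)
N = 37. Frequency spectrum: V_1=23, V_2=3, V_3=1, V_5=1
M₂ = 1²·23 + 2²·3 + 3²·1 + 5²·1 = 69
K = 10000 × (69 − 37) / 37² = 233.75

233.75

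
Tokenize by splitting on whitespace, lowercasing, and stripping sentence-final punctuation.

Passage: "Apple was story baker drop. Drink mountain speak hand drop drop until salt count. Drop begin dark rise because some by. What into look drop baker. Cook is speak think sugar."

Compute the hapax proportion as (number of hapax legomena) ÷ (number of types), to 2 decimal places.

Frequencies: drop:5, baker:2, speak:2, apple:1, was:1, story:1, drink:1, mountain:1, hand:1, until:1, salt:1, count:1, begin:1, dark:1, rise:1, because:1, some:1, by:1, what:1, into:1, … (5 more, each freq 1)
Hapax count = 22; type count = 25.
Ratio = 22 / 25 = 0.88

0.88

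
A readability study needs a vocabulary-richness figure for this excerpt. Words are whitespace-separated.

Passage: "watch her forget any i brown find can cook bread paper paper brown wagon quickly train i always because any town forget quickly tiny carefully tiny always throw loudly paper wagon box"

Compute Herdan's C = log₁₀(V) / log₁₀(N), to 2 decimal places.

N = 32, V = 22.
log₁₀(V) = 1.342423, log₁₀(N) = 1.505150
C = 1.342423 / 1.505150 = 0.89

0.89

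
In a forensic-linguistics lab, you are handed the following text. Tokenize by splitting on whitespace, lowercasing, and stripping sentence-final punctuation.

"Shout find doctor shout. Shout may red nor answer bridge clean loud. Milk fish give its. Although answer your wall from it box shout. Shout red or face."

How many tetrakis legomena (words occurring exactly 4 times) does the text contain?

0

Frequencies: shout:5, red:2, answer:2, find:1, doctor:1, may:1, nor:1, bridge:1, clean:1, loud:1, milk:1, fish:1, give:1, its:1, although:1, your:1, wall:1, from:1, it:1, box:1, … (2 more, each freq 1)
Words with frequency 4: (none)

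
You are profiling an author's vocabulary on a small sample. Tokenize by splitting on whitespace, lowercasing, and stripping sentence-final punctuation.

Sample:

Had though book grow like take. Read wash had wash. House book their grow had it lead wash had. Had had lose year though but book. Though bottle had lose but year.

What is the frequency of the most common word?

7

Frequencies: had:7, though:3, book:3, wash:3, grow:2, lose:2, year:2, but:2, like:1, take:1, read:1, house:1, their:1, it:1, lead:1, bottle:1
Most common: 'had' with frequency 7.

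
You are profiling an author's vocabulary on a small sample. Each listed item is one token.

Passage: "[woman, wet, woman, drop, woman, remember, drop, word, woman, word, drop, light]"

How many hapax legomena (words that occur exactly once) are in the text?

3

Frequencies: woman:4, drop:3, word:2, wet:1, remember:1, light:1
Hapax (freq=1): light, remember, wet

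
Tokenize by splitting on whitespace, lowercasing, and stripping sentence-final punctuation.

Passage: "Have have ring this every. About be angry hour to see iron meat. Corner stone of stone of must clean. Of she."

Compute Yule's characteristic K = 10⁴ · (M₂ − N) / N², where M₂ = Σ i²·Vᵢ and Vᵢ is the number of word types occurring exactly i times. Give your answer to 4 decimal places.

206.6116

Frequencies: of:3, have:2, stone:2, ring:1, this:1, every:1, about:1, be:1, angry:1, hour:1, to:1, see:1, iron:1, meat:1, corner:1, must:1, clean:1, she:1
N = 22. Frequency spectrum: V_1=15, V_2=2, V_3=1
M₂ = 1²·15 + 2²·2 + 3²·1 = 32
K = 10000 × (32 − 22) / 22² = 206.6116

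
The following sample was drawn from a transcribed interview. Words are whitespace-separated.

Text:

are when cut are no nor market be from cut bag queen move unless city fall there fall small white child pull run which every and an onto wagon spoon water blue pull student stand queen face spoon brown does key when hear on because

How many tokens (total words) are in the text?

45

Tokens: are, when, cut, are, no, nor, market, be, from, cut, bag, queen, move, unless, city, fall, there, fall, small, white, child, pull, run, which, every, and, an, onto, wagon, spoon, water, blue, pull, student, stand, queen, face, spoon, brown, does, key, when, hear, on, because
N = 45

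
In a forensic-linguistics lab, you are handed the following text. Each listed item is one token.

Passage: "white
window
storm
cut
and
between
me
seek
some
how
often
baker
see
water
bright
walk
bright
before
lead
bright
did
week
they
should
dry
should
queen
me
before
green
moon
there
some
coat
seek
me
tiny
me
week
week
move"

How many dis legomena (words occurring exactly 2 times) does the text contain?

4

Frequencies: me:4, bright:3, week:3, seek:2, some:2, before:2, should:2, white:1, window:1, storm:1, cut:1, and:1, between:1, how:1, often:1, baker:1, see:1, water:1, walk:1, lead:1, … (10 more, each freq 1)
Words with frequency 2: before, seek, should, some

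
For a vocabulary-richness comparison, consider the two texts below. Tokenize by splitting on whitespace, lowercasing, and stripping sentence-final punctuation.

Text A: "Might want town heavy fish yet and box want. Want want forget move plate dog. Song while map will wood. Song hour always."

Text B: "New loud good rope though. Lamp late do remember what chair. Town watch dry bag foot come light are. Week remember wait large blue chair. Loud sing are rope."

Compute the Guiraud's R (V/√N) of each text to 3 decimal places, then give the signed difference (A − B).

-0.495

A: V=19, N=23, R=3.962
B: V=24, N=29, R=4.457
Difference = 3.962 − 4.457 = -0.495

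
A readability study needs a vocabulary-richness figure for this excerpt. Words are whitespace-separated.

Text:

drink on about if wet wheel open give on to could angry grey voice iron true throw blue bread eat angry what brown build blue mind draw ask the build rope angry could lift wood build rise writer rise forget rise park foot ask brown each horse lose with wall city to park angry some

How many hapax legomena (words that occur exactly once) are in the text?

Frequencies: angry:4, build:3, rise:3, on:2, to:2, could:2, blue:2, brown:2, ask:2, park:2, drink:1, about:1, if:1, wet:1, wheel:1, open:1, give:1, grey:1, voice:1, iron:1, … (21 more, each freq 1)
Hapax (freq=1): about, bread, city, draw, drink, each, eat, foot, forget, give, grey, horse, if, iron, lift, lose, mind, open, rope, some, the, throw, true, voice, wall, wet, what, wheel, with, wood, writer

31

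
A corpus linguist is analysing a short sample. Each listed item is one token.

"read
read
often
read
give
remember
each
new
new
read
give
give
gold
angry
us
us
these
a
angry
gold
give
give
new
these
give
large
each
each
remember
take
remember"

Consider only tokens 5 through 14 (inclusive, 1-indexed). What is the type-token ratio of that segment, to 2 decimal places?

0.70

Segment tokens 5–14: give, remember, each, new, new, read, give, give, gold, angry
Segment N = 10, segment V = 7.
TTR = 7 / 10 = 0.70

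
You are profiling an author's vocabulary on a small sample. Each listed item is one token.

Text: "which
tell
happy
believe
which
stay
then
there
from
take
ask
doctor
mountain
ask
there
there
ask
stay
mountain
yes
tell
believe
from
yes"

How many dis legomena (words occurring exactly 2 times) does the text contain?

7

Frequencies: there:3, ask:3, which:2, tell:2, believe:2, stay:2, from:2, mountain:2, yes:2, happy:1, then:1, take:1, doctor:1
Words with frequency 2: believe, from, mountain, stay, tell, which, yes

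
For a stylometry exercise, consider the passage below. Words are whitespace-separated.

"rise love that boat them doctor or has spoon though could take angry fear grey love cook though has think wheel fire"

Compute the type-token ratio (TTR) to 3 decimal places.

0.864

N = 22 tokens, V = 19 types.
TTR = V / N = 19 / 22 = 0.864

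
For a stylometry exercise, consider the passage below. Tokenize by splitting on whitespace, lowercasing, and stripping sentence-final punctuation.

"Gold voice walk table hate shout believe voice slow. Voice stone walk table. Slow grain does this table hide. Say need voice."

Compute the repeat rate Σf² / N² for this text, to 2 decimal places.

0.09

Frequencies: voice:4, table:3, walk:2, slow:2, gold:1, hate:1, shout:1, believe:1, stone:1, grain:1, does:1, this:1, hide:1, say:1, need:1
Σf² = 44; N² = 484
Repeat rate = 44 / 484 = 0.09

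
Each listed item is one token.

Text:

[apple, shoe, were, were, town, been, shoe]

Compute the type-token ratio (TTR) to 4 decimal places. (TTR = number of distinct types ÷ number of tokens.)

N = 7 tokens, V = 5 types.
TTR = V / N = 5 / 7 = 0.7143

0.7143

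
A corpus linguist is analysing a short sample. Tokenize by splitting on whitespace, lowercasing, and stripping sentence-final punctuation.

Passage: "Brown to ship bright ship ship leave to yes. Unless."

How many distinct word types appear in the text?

Distinct types: {bright, brown, leave, ship, to, unless, yes}
V = 7

7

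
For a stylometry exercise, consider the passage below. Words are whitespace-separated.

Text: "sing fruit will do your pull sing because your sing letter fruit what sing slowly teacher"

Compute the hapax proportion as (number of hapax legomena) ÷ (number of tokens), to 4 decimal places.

0.5000

Frequencies: sing:4, fruit:2, your:2, will:1, do:1, pull:1, because:1, letter:1, what:1, slowly:1, teacher:1
Hapax count = 8; token count = 16.
Ratio = 8 / 16 = 0.5000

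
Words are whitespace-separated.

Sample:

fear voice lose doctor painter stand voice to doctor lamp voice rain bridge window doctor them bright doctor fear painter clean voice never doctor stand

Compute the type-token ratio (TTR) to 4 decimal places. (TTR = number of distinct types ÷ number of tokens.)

N = 25 tokens, V = 15 types.
TTR = V / N = 15 / 25 = 0.6000

0.6000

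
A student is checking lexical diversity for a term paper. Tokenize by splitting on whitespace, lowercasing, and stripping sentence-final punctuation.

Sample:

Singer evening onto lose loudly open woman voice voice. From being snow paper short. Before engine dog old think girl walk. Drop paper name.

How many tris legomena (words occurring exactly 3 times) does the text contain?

0

Frequencies: voice:2, paper:2, singer:1, evening:1, onto:1, lose:1, loudly:1, open:1, woman:1, from:1, being:1, snow:1, short:1, before:1, engine:1, dog:1, old:1, think:1, girl:1, walk:1, … (2 more, each freq 1)
Words with frequency 3: (none)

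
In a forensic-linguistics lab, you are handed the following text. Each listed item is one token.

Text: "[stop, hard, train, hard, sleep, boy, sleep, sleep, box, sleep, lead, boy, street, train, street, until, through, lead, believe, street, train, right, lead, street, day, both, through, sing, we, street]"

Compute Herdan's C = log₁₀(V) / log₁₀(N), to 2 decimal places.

0.82

N = 30, V = 16.
log₁₀(V) = 1.204120, log₁₀(N) = 1.477121
C = 1.204120 / 1.477121 = 0.82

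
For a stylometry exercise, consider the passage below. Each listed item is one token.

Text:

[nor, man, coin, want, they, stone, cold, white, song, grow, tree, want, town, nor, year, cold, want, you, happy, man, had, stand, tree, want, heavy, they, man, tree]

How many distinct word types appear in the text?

18

Distinct types: {coin, cold, grow, had, happy, heavy, man, nor, song, stand, stone, they, town, tree, want, white, year, you}
V = 18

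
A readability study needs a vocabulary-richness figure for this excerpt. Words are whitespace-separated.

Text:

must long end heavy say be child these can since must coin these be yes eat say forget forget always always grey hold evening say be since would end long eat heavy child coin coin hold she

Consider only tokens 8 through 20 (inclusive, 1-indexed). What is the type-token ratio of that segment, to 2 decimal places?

0.85

Segment tokens 8–20: these, can, since, must, coin, these, be, yes, eat, say, forget, forget, always
Segment N = 13, segment V = 11.
TTR = 11 / 13 = 0.85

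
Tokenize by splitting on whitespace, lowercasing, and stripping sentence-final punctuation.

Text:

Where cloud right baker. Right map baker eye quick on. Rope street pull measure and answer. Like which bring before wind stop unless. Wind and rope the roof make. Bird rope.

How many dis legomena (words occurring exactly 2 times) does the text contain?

Frequencies: rope:3, right:2, baker:2, and:2, wind:2, where:1, cloud:1, map:1, eye:1, quick:1, on:1, street:1, pull:1, measure:1, answer:1, like:1, which:1, bring:1, before:1, stop:1, … (5 more, each freq 1)
Words with frequency 2: and, baker, right, wind

4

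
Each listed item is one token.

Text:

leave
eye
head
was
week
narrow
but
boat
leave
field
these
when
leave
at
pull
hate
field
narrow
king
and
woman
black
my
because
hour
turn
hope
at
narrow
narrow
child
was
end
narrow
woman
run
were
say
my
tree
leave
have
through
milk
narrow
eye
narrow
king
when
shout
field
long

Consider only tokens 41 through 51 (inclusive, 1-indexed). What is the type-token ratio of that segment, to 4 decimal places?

0.9091

Segment tokens 41–51: leave, have, through, milk, narrow, eye, narrow, king, when, shout, field
Segment N = 11, segment V = 10.
TTR = 10 / 11 = 0.9091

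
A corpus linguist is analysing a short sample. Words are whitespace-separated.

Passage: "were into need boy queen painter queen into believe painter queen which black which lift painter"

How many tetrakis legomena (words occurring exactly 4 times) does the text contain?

0

Frequencies: queen:3, painter:3, into:2, which:2, were:1, need:1, boy:1, believe:1, black:1, lift:1
Words with frequency 4: (none)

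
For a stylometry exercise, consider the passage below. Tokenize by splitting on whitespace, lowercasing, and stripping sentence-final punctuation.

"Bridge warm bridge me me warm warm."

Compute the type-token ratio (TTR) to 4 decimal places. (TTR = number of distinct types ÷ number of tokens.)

0.4286

N = 7 tokens, V = 3 types.
TTR = V / N = 3 / 7 = 0.4286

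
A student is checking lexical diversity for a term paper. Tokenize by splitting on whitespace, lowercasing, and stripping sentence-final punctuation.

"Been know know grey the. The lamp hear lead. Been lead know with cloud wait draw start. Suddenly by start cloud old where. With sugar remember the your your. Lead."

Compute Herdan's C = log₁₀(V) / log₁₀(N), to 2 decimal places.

0.87

N = 30, V = 19.
log₁₀(V) = 1.278754, log₁₀(N) = 1.477121
C = 1.278754 / 1.477121 = 0.87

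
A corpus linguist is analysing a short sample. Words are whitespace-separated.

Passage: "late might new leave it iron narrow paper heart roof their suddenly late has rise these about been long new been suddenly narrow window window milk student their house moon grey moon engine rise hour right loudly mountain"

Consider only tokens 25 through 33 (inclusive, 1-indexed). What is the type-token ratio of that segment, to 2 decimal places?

Segment tokens 25–33: window, milk, student, their, house, moon, grey, moon, engine
Segment N = 9, segment V = 8.
TTR = 8 / 9 = 0.89

0.89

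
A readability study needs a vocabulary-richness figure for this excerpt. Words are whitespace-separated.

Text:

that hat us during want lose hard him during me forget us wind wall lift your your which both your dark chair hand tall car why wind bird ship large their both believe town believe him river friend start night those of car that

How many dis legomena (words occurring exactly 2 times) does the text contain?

8

Frequencies: your:3, that:2, us:2, during:2, him:2, wind:2, both:2, car:2, believe:2, hat:1, want:1, lose:1, hard:1, me:1, forget:1, wall:1, lift:1, which:1, dark:1, chair:1, … (14 more, each freq 1)
Words with frequency 2: believe, both, car, during, him, that, us, wind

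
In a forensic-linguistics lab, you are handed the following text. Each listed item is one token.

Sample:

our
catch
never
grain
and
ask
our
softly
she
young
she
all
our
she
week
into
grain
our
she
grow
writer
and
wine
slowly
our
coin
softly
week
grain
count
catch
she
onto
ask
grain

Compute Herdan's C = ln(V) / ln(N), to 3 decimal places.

N = 35, V = 19.
ln(V) = 2.944439, ln(N) = 3.555348
C = 2.944439 / 3.555348 = 0.828

0.828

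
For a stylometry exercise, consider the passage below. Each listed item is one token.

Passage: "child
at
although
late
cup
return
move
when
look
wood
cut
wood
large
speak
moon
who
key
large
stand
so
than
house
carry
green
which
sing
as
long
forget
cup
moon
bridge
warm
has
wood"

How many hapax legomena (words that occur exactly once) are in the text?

26

Frequencies: wood:3, cup:2, large:2, moon:2, child:1, at:1, although:1, late:1, return:1, move:1, when:1, look:1, cut:1, speak:1, who:1, key:1, stand:1, so:1, than:1, house:1, … (10 more, each freq 1)
Hapax (freq=1): although, as, at, bridge, carry, child, cut, forget, green, has, house, key, late, long, look, move, return, sing, so, speak, stand, than, warm, when, which, who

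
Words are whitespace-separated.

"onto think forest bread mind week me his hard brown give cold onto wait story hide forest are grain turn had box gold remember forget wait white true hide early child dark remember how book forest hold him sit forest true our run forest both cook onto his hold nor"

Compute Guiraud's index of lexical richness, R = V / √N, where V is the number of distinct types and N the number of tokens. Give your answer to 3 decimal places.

N = 50, V = 38.
√N = 7.071068
R = 38 / 7.071068 = 5.374

5.374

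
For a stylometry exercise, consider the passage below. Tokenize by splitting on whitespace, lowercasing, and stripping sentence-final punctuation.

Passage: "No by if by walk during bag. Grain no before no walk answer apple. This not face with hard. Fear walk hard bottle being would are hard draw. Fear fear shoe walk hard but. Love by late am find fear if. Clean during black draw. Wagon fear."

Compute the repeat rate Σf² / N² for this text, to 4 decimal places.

0.0493

Frequencies: fear:5, walk:4, hard:4, no:3, by:3, if:2, during:2, draw:2, bag:1, grain:1, before:1, answer:1, apple:1, this:1, not:1, face:1, with:1, bottle:1, being:1, would:1, … (10 more, each freq 1)
Σf² = 109; N² = 2209
Repeat rate = 109 / 2209 = 0.0493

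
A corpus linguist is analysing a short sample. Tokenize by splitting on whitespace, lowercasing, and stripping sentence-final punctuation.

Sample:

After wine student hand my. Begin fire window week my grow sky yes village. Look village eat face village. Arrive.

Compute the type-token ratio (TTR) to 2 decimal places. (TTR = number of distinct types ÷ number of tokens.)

0.85

N = 20 tokens, V = 17 types.
TTR = V / N = 17 / 20 = 0.85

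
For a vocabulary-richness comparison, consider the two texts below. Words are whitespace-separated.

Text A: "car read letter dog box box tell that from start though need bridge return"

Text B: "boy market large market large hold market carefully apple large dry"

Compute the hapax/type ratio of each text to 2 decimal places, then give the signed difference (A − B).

0.21

A: hapax=12, V=13, ratio=0.92
B: hapax=5, V=7, ratio=0.71
Difference = 0.92 − 0.71 = 0.21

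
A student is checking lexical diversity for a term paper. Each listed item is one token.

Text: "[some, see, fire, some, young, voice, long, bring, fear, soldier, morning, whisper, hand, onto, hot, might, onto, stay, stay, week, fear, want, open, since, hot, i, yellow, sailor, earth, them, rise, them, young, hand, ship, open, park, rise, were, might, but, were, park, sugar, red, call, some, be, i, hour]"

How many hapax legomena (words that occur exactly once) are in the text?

21

Frequencies: some:3, young:2, fear:2, hand:2, onto:2, hot:2, might:2, stay:2, open:2, i:2, them:2, rise:2, park:2, were:2, see:1, fire:1, voice:1, long:1, bring:1, soldier:1, … (15 more, each freq 1)
Hapax (freq=1): be, bring, but, call, earth, fire, hour, long, morning, red, sailor, see, ship, since, soldier, sugar, voice, want, week, whisper, yellow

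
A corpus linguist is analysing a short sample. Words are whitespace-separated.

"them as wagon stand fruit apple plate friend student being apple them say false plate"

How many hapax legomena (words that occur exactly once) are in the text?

9

Frequencies: them:2, apple:2, plate:2, as:1, wagon:1, stand:1, fruit:1, friend:1, student:1, being:1, say:1, false:1
Hapax (freq=1): as, being, false, friend, fruit, say, stand, student, wagon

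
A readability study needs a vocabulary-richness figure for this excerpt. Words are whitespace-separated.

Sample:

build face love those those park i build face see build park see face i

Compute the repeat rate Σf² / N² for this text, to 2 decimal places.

0.16

Frequencies: build:3, face:3, those:2, park:2, i:2, see:2, love:1
Σf² = 35; N² = 225
Repeat rate = 35 / 225 = 0.16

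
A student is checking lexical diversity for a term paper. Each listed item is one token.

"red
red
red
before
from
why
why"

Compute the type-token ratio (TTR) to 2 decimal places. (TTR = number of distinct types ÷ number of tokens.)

0.57

N = 7 tokens, V = 4 types.
TTR = V / N = 4 / 7 = 0.57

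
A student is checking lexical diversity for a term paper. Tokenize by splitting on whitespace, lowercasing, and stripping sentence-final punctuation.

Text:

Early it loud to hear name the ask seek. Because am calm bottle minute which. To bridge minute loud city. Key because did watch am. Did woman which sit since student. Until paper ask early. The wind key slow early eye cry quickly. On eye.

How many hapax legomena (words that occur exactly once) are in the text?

Frequencies: early:3, loud:2, to:2, the:2, ask:2, because:2, am:2, minute:2, which:2, key:2, did:2, eye:2, it:1, hear:1, name:1, seek:1, calm:1, bottle:1, bridge:1, city:1, … (12 more, each freq 1)
Hapax (freq=1): bottle, bridge, calm, city, cry, hear, it, name, on, paper, quickly, seek, since, sit, slow, student, until, watch, wind, woman

20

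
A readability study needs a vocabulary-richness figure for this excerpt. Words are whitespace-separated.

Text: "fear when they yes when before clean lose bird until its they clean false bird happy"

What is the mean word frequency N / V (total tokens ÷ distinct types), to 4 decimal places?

N = 16 tokens, V = 12 types.
Mean frequency = N / V = 16 / 12 = 1.3333

1.3333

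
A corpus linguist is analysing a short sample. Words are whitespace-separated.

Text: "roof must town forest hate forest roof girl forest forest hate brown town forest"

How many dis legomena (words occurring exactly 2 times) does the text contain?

3

Frequencies: forest:5, roof:2, town:2, hate:2, must:1, girl:1, brown:1
Words with frequency 2: hate, roof, town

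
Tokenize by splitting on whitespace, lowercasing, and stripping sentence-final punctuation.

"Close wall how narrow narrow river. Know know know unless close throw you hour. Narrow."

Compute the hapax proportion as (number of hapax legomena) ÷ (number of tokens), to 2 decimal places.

Frequencies: narrow:3, know:3, close:2, wall:1, how:1, river:1, unless:1, throw:1, you:1, hour:1
Hapax count = 7; token count = 15.
Ratio = 7 / 15 = 0.47

0.47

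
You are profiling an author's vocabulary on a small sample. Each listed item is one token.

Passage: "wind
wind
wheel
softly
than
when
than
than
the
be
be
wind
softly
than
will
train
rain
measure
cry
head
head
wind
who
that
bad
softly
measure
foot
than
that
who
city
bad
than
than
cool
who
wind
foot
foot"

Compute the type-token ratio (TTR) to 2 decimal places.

0.48

N = 40 tokens, V = 19 types.
TTR = V / N = 19 / 40 = 0.48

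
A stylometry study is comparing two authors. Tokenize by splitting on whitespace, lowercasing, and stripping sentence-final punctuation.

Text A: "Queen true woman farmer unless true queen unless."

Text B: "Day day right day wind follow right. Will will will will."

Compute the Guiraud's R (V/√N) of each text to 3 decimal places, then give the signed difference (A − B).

A: V=5, N=8, R=1.768
B: V=5, N=11, R=1.508
Difference = 1.768 − 1.508 = 0.260

0.260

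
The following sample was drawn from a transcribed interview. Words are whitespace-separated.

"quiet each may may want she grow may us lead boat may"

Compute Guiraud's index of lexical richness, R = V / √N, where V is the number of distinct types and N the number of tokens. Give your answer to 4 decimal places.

2.5981

N = 12, V = 9.
√N = 3.464102
R = 9 / 3.464102 = 2.5981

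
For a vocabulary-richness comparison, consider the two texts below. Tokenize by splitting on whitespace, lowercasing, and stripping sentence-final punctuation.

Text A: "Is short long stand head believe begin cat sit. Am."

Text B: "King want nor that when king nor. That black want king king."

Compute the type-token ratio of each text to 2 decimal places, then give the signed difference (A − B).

TTR(A) = 10/10 = 1.00
TTR(B) = 6/12 = 0.50
Difference = 1.00 − 0.50 = 0.50

0.50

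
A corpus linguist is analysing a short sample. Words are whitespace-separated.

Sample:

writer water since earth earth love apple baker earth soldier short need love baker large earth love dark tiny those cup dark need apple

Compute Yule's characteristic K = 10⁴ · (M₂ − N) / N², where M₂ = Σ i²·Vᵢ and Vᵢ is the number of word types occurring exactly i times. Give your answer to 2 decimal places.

Frequencies: earth:4, love:3, apple:2, baker:2, need:2, dark:2, writer:1, water:1, since:1, soldier:1, short:1, large:1, tiny:1, those:1, cup:1
N = 24. Frequency spectrum: V_1=9, V_2=4, V_3=1, V_4=1
M₂ = 1²·9 + 2²·4 + 3²·1 + 4²·1 = 50
K = 10000 × (50 − 24) / 24² = 451.39

451.39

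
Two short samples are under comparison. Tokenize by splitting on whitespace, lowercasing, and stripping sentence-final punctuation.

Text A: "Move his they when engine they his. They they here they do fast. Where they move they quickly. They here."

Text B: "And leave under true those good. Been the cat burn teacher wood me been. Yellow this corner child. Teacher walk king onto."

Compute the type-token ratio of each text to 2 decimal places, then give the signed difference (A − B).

-0.41

TTR(A) = 10/20 = 0.50
TTR(B) = 20/22 = 0.91
Difference = 0.50 − 0.91 = -0.41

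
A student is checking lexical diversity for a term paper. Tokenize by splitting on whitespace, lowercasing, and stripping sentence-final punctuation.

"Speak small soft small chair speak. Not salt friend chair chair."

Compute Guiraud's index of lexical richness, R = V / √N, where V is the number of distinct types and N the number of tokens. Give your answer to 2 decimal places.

2.11

N = 11, V = 7.
√N = 3.316625
R = 7 / 3.316625 = 2.11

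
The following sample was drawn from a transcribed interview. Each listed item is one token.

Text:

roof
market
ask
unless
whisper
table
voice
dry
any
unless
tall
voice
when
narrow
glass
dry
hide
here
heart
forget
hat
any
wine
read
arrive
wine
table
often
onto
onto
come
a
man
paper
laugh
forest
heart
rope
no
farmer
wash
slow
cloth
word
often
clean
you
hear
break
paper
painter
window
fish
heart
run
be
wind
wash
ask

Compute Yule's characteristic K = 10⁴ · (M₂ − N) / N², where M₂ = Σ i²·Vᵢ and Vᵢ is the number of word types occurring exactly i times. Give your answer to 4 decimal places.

80.4367

Frequencies: heart:3, ask:2, unless:2, table:2, voice:2, dry:2, any:2, wine:2, often:2, onto:2, paper:2, wash:2, roof:1, market:1, whisper:1, tall:1, when:1, narrow:1, glass:1, hide:1, … (26 more, each freq 1)
N = 59. Frequency spectrum: V_1=34, V_2=11, V_3=1
M₂ = 1²·34 + 2²·11 + 3²·1 = 87
K = 10000 × (87 − 59) / 59² = 80.4367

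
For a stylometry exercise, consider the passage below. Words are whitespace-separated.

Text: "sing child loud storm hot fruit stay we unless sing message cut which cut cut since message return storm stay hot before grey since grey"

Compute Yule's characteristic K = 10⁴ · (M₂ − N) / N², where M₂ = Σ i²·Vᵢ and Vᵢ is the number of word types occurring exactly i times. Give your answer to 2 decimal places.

320.00

Frequencies: cut:3, sing:2, storm:2, hot:2, stay:2, message:2, since:2, grey:2, child:1, loud:1, fruit:1, we:1, unless:1, which:1, return:1, before:1
N = 25. Frequency spectrum: V_1=8, V_2=7, V_3=1
M₂ = 1²·8 + 2²·7 + 3²·1 = 45
K = 10000 × (45 − 25) / 25² = 320.00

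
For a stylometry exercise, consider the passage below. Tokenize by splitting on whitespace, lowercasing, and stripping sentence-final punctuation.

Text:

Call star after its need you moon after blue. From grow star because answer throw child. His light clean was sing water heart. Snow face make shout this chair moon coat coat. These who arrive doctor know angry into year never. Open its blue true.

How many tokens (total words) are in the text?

45

Tokens: call, star, after, its, need, you, moon, after, blue, from, grow, star, because, answer, throw, child, his, light, clean, was, sing, water, heart, snow, face, make, shout, this, chair, moon, coat, coat, these, who, arrive, doctor, know, angry, into, year, never, open, its, blue, true
N = 45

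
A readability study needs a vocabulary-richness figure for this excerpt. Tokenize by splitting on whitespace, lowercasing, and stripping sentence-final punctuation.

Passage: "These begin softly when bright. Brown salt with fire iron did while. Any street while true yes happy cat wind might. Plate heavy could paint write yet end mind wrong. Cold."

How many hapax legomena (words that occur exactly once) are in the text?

29

Frequencies: while:2, these:1, begin:1, softly:1, when:1, bright:1, brown:1, salt:1, with:1, fire:1, iron:1, did:1, any:1, street:1, true:1, yes:1, happy:1, cat:1, wind:1, might:1, … (10 more, each freq 1)
Hapax (freq=1): any, begin, bright, brown, cat, cold, could, did, end, fire, happy, heavy, iron, might, mind, paint, plate, salt, softly, street, these, true, when, wind, with, write, wrong, yes, yet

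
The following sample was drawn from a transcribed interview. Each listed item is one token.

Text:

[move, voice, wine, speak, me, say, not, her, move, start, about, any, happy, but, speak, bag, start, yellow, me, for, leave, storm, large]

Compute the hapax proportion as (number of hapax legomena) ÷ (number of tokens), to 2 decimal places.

Frequencies: move:2, speak:2, me:2, start:2, voice:1, wine:1, say:1, not:1, her:1, about:1, any:1, happy:1, but:1, bag:1, yellow:1, for:1, leave:1, storm:1, large:1
Hapax count = 15; token count = 23.
Ratio = 15 / 23 = 0.65

0.65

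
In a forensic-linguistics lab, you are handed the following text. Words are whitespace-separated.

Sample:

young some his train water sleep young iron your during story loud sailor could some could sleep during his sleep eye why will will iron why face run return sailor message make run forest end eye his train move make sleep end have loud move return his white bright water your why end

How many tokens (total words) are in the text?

Tokens: young, some, his, train, water, sleep, young, iron, your, during, story, loud, sailor, could, some, could, sleep, during, his, sleep, eye, why, will, will, iron, why, face, run, return, sailor, message, make, run, forest, end, eye, his, train, move, make, sleep, end, have, loud, move, return, his, white, bright, water, your, why, end
N = 53

53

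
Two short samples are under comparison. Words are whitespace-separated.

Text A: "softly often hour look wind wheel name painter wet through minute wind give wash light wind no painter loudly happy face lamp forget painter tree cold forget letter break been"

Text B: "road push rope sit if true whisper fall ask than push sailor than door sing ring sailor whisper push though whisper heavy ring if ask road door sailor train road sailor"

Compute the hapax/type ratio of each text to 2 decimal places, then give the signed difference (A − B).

0.41

A: hapax=22, V=25, ratio=0.88
B: hapax=8, V=17, ratio=0.47
Difference = 0.88 − 0.47 = 0.41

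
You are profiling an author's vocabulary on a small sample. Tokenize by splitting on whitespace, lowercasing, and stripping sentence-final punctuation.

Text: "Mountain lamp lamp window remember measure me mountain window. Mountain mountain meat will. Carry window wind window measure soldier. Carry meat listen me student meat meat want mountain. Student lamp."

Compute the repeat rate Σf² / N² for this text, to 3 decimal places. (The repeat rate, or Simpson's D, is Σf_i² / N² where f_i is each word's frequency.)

Frequencies: mountain:5, window:4, meat:4, lamp:3, measure:2, me:2, carry:2, student:2, remember:1, will:1, wind:1, soldier:1, listen:1, want:1
Σf² = 88; N² = 900
Repeat rate = 88 / 900 = 0.098

0.098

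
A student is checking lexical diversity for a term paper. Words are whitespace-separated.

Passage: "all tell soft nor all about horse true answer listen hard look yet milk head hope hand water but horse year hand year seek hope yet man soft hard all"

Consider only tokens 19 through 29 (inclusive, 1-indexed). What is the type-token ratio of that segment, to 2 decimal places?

Segment tokens 19–29: but, horse, year, hand, year, seek, hope, yet, man, soft, hard
Segment N = 11, segment V = 10.
TTR = 10 / 11 = 0.91

0.91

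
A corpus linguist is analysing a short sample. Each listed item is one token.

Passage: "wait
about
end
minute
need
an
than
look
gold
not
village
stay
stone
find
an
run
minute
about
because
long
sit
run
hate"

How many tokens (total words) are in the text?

23

Tokens: wait, about, end, minute, need, an, than, look, gold, not, village, stay, stone, find, an, run, minute, about, because, long, sit, run, hate
N = 23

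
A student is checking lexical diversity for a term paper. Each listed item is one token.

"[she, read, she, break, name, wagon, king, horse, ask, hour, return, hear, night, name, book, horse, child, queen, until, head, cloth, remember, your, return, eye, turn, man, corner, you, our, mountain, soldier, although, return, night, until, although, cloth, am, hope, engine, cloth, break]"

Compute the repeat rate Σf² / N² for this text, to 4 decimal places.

0.0373

Frequencies: return:3, cloth:3, she:2, break:2, name:2, horse:2, night:2, until:2, although:2, read:1, wagon:1, king:1, ask:1, hour:1, hear:1, book:1, child:1, queen:1, head:1, remember:1, … (12 more, each freq 1)
Σf² = 69; N² = 1849
Repeat rate = 69 / 1849 = 0.0373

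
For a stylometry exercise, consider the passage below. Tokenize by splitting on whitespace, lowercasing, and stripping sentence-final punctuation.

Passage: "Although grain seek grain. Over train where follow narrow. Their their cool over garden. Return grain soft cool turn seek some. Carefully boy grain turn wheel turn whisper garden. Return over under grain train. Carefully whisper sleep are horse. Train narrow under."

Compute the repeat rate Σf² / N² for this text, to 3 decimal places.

0.056

Frequencies: grain:5, over:3, train:3, turn:3, seek:2, narrow:2, their:2, cool:2, garden:2, return:2, carefully:2, whisper:2, under:2, although:1, where:1, follow:1, soft:1, some:1, boy:1, wheel:1, … (3 more, each freq 1)
Σf² = 98; N² = 1764
Repeat rate = 98 / 1764 = 0.056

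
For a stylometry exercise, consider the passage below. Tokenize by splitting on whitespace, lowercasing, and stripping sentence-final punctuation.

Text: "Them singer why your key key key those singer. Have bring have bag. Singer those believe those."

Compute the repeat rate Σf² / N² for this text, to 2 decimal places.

0.13

Frequencies: singer:3, key:3, those:3, have:2, them:1, why:1, your:1, bring:1, bag:1, believe:1
Σf² = 37; N² = 289
Repeat rate = 37 / 289 = 0.13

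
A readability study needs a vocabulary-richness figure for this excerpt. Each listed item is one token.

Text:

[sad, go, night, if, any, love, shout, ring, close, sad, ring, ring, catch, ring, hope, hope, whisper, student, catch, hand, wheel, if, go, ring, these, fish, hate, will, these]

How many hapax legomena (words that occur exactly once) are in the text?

12

Frequencies: ring:5, sad:2, go:2, if:2, catch:2, hope:2, these:2, night:1, any:1, love:1, shout:1, close:1, whisper:1, student:1, hand:1, wheel:1, fish:1, hate:1, will:1
Hapax (freq=1): any, close, fish, hand, hate, love, night, shout, student, wheel, whisper, will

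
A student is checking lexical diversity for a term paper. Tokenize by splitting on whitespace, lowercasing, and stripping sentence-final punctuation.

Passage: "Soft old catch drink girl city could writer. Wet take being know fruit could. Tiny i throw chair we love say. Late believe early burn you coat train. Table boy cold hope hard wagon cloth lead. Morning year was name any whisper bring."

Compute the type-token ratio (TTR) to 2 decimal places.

0.98

N = 43 tokens, V = 42 types.
TTR = V / N = 42 / 43 = 0.98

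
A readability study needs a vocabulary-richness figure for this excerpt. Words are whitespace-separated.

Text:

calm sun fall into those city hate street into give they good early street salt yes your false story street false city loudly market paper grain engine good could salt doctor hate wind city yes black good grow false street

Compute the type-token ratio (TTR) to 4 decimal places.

N = 40 tokens, V = 27 types.
TTR = V / N = 27 / 40 = 0.6750

0.6750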